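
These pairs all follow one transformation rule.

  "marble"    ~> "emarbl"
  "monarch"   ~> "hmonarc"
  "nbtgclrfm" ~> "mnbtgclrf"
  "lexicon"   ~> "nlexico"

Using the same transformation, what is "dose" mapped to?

Looking at the pairs, the operation is to move the last character to the front.
Doing the same to "dose": "edos".

edos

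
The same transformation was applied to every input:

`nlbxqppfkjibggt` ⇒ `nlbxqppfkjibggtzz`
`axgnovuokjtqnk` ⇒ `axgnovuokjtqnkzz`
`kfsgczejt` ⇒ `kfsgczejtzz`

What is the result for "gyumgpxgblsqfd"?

gyumgpxgblsqfdzz

In each case the input is transformed by: append "zz".
On "gyumgpxgblsqfd" that produces "gyumgpxgblsqfdzz".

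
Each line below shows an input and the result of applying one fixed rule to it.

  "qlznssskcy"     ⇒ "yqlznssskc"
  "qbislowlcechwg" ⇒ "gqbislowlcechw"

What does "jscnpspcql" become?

Looking at the pairs, the operation is to move the last character to the front.
Applying that to "jscnpspcql" gives "ljscnpspcq".

ljscnpspcq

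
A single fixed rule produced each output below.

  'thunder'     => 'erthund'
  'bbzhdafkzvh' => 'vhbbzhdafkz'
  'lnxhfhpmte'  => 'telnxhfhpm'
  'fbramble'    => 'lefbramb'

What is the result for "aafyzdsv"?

What's happening: move the last 2 characters to the front (rotate right by 2).
On "aafyzdsv" that produces "svaafyzd".

svaafyzd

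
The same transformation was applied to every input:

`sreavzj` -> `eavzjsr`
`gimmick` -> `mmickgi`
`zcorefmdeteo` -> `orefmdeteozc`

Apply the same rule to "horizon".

rizonho

In each case the input is transformed by: move the first 2 characters to the end (rotate left by 2).
On "horizon" that produces "rizonho".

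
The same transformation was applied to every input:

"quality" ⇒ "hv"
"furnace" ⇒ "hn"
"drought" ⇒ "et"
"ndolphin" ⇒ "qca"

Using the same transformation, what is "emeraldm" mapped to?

The rule is to keep one character in every 3, starting at position 2 (positions 2nd, 5th, 8th, ...), then shift every letter 13 places forward in the alphabet (wrapping around) — i.e. ROT13.
"emeraldm" → "mam" → "znz".

znz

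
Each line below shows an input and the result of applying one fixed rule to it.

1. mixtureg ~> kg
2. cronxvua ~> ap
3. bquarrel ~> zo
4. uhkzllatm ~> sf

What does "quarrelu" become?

os

Looking at the pairs, the operation is to shift every letter 2 places backward in the alphabet (wrapping around), then keep only the first 2 characters.
On "quarrelu" that produces "os".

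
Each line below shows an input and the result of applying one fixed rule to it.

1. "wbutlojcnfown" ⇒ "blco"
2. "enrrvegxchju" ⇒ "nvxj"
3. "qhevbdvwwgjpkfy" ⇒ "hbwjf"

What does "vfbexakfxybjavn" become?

The pattern: keep one character in every 3, starting at position 2 (positions 2nd, 5th, 8th, ...).
For "vfbexakfxybjavn" the result is "fxfbv".

fxfbv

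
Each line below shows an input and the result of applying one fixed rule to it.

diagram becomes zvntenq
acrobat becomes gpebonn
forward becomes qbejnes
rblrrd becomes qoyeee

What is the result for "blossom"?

zybffbo

Each output is the input with this applied: swap the first and last characters, then shift every letter 13 places forward in the alphabet (wrapping around) — i.e. ROT13.
"blossom" → "mlossob" → "zybffbo".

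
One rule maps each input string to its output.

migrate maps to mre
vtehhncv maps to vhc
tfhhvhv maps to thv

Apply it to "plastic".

Each output is the input with this applied: keep one character in every 3, starting at position 1 (positions 1st, 4th, 7th, ...).
For "plastic" the result is "psc".

psc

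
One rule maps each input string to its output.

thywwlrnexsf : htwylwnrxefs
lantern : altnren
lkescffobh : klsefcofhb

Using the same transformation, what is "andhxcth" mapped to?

The transformation: swap each adjacent pair of characters (1↔2, 3↔4, ...).
For "andhxcth" the result is "nahdcxht".

nahdcxht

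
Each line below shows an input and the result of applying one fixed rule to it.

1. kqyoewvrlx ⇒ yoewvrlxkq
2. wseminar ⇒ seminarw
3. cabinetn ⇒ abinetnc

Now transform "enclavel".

nclavele

Rule — swap the front and back halves of the string, then move the last 3 characters to the front (rotate right by 3).
"enclavel" → "avelencl" → "nclavele".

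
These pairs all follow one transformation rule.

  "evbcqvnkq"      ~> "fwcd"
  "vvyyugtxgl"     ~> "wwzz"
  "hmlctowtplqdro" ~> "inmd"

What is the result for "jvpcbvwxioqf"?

Rule — shift every letter 1 place forward in the alphabet (wrapping around), then keep only the first 4 characters.
For "jvpcbvwxioqf", step one produces "kwqdcwxyjprg"; step two turns that into "kwqd".

kwqd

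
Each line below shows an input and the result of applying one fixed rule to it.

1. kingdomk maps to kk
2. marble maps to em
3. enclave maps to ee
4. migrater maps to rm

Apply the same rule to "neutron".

nn

The rule is to move the first character to the end, then keep only the last 2 characters.
For "neutron", step one produces "eutronn"; step two turns that into "nn".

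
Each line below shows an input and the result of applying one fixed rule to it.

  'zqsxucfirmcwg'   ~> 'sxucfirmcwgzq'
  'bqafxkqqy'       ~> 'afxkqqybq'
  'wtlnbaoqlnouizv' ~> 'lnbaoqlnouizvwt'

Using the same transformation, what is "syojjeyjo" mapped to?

The transformation: move the first 2 characters to the end (rotate left by 2).
So "syojjeyjo" becomes "ojjeyjosy".

ojjeyjosy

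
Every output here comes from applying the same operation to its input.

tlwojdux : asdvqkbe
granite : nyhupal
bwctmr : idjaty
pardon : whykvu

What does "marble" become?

The transformation: shift every letter 7 places forward in the alphabet (wrapping around).
"marble" → "thyisl".

thyisl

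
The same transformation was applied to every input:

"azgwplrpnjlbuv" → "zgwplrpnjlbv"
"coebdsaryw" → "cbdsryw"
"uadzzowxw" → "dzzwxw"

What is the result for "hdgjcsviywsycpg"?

hdgjcsvywsycpg

Each output is the input with this applied: remove every vowel.
"hdgjcsviywsycpg" → "hdgjcsvywsycpg".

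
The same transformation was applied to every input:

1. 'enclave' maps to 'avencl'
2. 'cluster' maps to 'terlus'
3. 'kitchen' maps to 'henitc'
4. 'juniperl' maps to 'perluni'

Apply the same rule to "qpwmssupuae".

ssupuaepwm

What's happening: delete the first character, then move the first 3 characters to the end (rotate left by 3).
For "qpwmssupuae" the result is "ssupuaepwm".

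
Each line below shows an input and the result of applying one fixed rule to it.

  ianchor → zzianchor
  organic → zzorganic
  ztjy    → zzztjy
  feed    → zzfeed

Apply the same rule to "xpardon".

zzxpardon

What's happening: prepend "zz".
Applying that to "xpardon" gives "zzxpardon".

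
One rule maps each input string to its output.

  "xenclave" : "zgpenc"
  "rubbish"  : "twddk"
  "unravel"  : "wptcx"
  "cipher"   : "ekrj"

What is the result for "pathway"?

rcvjy

The pattern: shift every letter 2 places forward in the alphabet (wrapping around), then delete the last 2 characters.
Applying both steps to "pathway": "rcvjyca", then "rcvjy".
(Check on "xenclave": → "zgpencxg" → "zgpenc" ✓)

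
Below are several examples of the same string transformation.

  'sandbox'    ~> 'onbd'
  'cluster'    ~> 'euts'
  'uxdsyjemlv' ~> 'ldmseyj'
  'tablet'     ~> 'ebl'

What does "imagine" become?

What's happening: take characters alternately from the front and the back (1st, last, 2nd, 2nd-last, ...), then delete the first 3 characters.
On "imagine": the first step gives "iemnaig", and the second then gives "naig".

naig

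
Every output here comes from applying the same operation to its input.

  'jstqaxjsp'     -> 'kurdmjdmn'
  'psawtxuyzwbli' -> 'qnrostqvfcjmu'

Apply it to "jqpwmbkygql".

qgvesakfdkj

What's happening: move the first 3 characters to the end (rotate left by 3), then shift every letter 6 places backward in the alphabet (wrapping around).
Applying both steps to "jqpwmbkygql": "wmbkygqljqp", then "qgvesakfdkj".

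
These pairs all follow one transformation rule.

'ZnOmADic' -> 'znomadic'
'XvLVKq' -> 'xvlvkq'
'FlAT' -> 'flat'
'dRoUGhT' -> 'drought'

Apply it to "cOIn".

coin

Rule — convert every letter to lowercase.
Doing the same to "cOIn": "coin".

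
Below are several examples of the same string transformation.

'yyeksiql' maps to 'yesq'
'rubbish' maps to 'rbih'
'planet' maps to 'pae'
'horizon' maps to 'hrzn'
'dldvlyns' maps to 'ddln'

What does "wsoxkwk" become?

The transformation: keep every other character starting from the first (positions 1st, 3rd, 5th, ...).
On "wsoxkwk" that produces "wokk".

wokk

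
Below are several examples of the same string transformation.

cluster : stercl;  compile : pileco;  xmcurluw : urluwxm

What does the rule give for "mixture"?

What's happening: move the first 2 characters to the end (rotate left by 2), then delete the first character.
Starting from "mixture": after the first operation, "xturemi"; after the second, "turemi".

turemi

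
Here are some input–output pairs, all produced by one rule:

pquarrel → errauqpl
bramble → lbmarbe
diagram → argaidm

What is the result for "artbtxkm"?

The rule is to reverse the string, then move the first character to the end.
Working it through for "artbtxkm": intermediate "mkxtbtra", final "kxtbtram".

kxtbtram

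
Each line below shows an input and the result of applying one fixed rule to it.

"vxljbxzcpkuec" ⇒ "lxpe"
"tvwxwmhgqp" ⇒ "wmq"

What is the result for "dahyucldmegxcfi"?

hcmxi

The pattern: keep one character in every 3, starting at position 3 (positions 3rd, 6th, 9th, ...).
For "dahyucldmegxcfi" the result is "hcmxi".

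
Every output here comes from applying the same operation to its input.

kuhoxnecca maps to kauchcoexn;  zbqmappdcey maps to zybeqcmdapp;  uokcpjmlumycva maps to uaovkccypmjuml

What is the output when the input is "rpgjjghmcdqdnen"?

rnpegnjdjqgdhcm

The transformation: take characters alternately from the front and the back (1st, last, 2nd, 2nd-last, ...).
"rpgjjghmcdqdnen" → "rnpegnjdjqgdhcm".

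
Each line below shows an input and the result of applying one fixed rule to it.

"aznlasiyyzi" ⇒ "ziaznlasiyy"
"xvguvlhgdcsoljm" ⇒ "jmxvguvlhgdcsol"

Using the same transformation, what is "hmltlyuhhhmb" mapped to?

Rule — move the last 2 characters to the front (rotate right by 2).
On "hmltlyuhhhmb" that produces "mbhmltlyuhhh".

mbhmltlyuhhh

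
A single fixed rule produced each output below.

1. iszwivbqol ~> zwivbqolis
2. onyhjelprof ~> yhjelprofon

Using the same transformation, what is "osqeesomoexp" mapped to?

qeesomoexpos

The pattern: move the first 2 characters to the end (rotate left by 2).
So "osqeesomoexp" becomes "qeesomoexpos".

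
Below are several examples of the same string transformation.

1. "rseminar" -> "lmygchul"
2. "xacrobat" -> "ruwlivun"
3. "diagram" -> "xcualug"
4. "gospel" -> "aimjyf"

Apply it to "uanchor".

Rule — shift every letter 6 places backward in the alphabet (wrapping around).
Applying that to "uanchor" gives "ouhwbil".

ouhwbil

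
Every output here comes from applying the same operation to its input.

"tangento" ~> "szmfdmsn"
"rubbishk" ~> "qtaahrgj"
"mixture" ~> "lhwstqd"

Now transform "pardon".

Each output is the input with this applied: shift every letter 1 place backward in the alphabet (wrapping around).
Doing the same to "pardon": "ozqcnm".

ozqcnm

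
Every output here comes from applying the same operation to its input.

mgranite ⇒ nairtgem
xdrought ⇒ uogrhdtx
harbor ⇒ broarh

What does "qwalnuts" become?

The transformation: swap the front and back halves of the string, then take characters alternately from the front and the back (1st, last, 2nd, 2nd-last, ...).
On "qwalnuts" that produces "nluatwsq".

nluatwsq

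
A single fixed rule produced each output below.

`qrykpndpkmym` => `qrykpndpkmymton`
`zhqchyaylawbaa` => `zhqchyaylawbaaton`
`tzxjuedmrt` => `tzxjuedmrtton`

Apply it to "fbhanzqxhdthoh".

fbhanzqxhdthohton

The pattern: append "ton".
"fbhanzqxhdthoh" → "fbhanzqxhdthohton".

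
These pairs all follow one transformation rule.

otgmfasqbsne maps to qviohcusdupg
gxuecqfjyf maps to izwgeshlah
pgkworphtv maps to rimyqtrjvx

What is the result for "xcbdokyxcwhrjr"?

Looking at the pairs, the operation is to shift every letter 2 places forward in the alphabet (wrapping around).
"xcbdokyxcwhrjr" → "zedfqmazeyjtlt".

zedfqmazeyjtlt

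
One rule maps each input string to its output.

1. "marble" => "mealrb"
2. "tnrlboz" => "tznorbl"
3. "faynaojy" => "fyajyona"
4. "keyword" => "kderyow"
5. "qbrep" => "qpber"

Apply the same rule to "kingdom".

kmiondg

The pattern: take characters alternately from the front and the back (1st, last, 2nd, 2nd-last, ...).
So "kingdom" becomes "kmiondg".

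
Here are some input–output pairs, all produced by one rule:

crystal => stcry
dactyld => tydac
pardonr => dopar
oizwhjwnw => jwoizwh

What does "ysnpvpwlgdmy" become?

Looking at the pairs, the operation is to delete the last 2 characters, then move the last 2 characters to the front (rotate right by 2).
"ysnpvpwlgdmy" → "ysnpvpwlgd" → "gdysnpvpwl".

gdysnpvpwl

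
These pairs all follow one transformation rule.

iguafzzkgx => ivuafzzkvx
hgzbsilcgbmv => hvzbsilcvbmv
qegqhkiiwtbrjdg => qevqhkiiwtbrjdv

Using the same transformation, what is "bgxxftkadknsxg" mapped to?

Rule — replace every "g" with "v".
Applying that to "bgxxftkadknsxg" gives "bvxxftkadknsxv".

bvxxftkadknsxv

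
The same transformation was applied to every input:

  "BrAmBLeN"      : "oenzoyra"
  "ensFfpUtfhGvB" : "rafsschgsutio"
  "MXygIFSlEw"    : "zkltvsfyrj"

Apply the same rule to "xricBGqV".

kevpotdi

Rule — shift every letter 13 places forward in the alphabet (wrapping around) — i.e. ROT13, then convert every letter to lowercase.
"xricBGqV" → "kevpOTdI" → "kevpotdi".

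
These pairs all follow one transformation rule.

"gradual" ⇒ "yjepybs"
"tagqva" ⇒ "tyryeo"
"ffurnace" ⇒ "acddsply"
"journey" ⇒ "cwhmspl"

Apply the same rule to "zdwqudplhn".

Rule — move the last 2 characters to the front (rotate right by 2), then shift every letter 2 places backward in the alphabet (wrapping around).
Working it through for "zdwqudplhn": intermediate "hnzdwqudpl", final "flxbuosbnj".

flxbuosbnj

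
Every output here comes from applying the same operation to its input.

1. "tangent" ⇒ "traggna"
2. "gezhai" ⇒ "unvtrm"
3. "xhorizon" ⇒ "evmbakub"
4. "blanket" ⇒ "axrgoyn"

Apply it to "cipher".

urepvc

What's happening: move the first 3 characters to the end (rotate left by 3), then shift every letter 13 places forward in the alphabet (wrapping around) — i.e. ROT13.
Applying that to "cipher" gives "urepvc".
(Check on "xhorizon": → "rizonxho" → "evmbakub" ✓)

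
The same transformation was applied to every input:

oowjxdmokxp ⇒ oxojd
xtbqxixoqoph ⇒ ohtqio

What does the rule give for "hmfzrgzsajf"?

Rule — keep every other character starting from the second (positions 2nd, 4th, 6th, ...), then move the last 2 characters to the front (rotate right by 2).
For "hmfzrgzsajf", step one produces "mzgsj"; step two turns that into "sjmzg".
(Check on "xtbqxixoqoph": → "tqiooh" → "ohtqio" ✓)

sjmzg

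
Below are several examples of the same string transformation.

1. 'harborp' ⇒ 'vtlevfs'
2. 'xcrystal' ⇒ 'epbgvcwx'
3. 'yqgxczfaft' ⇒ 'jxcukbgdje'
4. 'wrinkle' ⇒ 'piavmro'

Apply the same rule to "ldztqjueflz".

pdphdxunyij

In each case the input is transformed by: move the last 2 characters to the front (rotate right by 2), then shift every letter 4 places forward in the alphabet (wrapping around).
"ldztqjueflz" → "lzldztqjuef" → "pdphdxunyij".
(Check on "wrinkle": → "lewrink" → "piavmro" ✓)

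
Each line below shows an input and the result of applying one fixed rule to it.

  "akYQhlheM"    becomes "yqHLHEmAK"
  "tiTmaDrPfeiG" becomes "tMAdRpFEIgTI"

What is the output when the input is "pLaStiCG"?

Rule — move the first 2 characters to the end (rotate left by 2), then flip the case of every letter.
On "pLaStiCG": the first step gives "aStiCGpL", and the second then gives "AsTIcgPl".

AsTIcgPl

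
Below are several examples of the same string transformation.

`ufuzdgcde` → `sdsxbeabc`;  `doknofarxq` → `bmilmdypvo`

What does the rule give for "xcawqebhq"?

vayuoczfo

The transformation: shift every letter 2 places backward in the alphabet (wrapping around).
Applying that to "xcawqebhq" gives "vayuoczfo".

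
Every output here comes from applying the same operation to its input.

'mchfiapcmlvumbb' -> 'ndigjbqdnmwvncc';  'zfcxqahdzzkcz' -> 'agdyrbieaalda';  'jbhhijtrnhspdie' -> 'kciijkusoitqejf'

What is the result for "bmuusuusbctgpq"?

cnvvtvvtcduhqr

In each case the input is transformed by: shift every letter 1 place forward in the alphabet (wrapping around).
"bmuusuusbctgpq" → "cnvvtvvtcduhqr".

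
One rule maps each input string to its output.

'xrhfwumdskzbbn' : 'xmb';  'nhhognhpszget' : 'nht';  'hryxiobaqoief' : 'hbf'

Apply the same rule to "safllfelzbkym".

Rule — keep one character in every 3, starting at position 1 (positions 1st, 4th, 7th, ...), then keep every other character starting from the first (positions 1st, 3rd, 5th, ...).
"safllfelzbkym" → "sem".

sem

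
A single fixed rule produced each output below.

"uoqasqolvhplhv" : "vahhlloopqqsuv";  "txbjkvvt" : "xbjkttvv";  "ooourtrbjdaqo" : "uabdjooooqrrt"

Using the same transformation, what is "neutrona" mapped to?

uaennort

The transformation: sort the characters into alphabetical order, then move the last character to the front.
Starting from "neutrona": after the first operation, "aennortu"; after the second, "uaennort".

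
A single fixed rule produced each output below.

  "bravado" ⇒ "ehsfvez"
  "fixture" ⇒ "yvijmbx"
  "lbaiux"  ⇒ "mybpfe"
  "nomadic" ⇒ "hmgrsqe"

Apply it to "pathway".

What's happening: move the last 3 characters to the front (rotate right by 3), then shift every letter 4 places forward in the alphabet (wrapping around).
Working it through for "pathway": intermediate "waypath", final "aectexl".

aectexl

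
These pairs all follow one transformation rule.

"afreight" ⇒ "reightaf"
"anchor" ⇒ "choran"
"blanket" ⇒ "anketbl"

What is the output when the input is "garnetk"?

rnetkga

What's happening: move the first 2 characters to the end (rotate left by 2).
On "garnetk" that produces "rnetkga".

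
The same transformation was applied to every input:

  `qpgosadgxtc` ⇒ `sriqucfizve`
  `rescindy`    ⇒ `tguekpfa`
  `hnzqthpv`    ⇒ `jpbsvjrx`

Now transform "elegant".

The pattern: shift every letter 2 places forward in the alphabet (wrapping around).
On "elegant" that produces "gngicpv".

gngicpv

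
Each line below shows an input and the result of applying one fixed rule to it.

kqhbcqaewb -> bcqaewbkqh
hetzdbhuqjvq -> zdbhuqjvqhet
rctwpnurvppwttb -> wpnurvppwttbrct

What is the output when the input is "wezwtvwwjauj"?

wtvwwjaujwez

The rule is to move the first 3 characters to the end (rotate left by 3).
Doing the same to "wezwtvwwjauj": "wtvwwjaujwez".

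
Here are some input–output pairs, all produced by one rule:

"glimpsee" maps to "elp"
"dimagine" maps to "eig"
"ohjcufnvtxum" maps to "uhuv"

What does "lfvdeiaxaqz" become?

Rule — keep one character in every 3, starting at position 2 (positions 2nd, 5th, 8th, ...), then move the last character to the front.
Applying both steps to "lfvdeiaxaqz": "fexz", then "zfex".

zfex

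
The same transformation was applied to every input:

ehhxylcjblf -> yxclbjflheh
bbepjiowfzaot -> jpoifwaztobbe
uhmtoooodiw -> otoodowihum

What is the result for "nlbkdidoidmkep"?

Rule — move the first 3 characters to the end (rotate left by 3), then swap each adjacent pair of characters (1↔2, 3↔4, ...).
"nlbkdidoidmkep" → "dkdiiomdeknpbl".
(Check on "bbepjiowfzaot": → "pjiowfzaotbbe" → "jpoifwaztobbe" ✓)

dkdiiomdeknpbl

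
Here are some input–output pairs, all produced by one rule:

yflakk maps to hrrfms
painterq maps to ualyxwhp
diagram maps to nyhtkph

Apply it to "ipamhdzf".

Each output is the input with this applied: move the first 3 characters to the end (rotate left by 3), then shift every letter 7 places forward in the alphabet (wrapping around).
Doing the same to "ipamhdzf": "tokgmpwh".

tokgmpwh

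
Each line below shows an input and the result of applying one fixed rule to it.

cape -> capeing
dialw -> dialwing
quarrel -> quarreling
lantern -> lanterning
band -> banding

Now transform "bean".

The pattern: append "ing".
On "bean" that produces "beaning".

beaning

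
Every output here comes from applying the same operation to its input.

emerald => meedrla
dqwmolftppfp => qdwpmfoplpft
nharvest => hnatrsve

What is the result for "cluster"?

The pattern: move the first character to the end, then take characters alternately from the front and the back (1st, last, 2nd, 2nd-last, ...).
Starting from "cluster": after the first operation, "lusterc"; after the second, "lcurset".

lcurset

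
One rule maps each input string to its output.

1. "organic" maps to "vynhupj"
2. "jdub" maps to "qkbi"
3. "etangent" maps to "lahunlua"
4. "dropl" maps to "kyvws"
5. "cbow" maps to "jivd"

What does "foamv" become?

The pattern: shift every letter 7 places forward in the alphabet (wrapping around).
For "foamv" the result is "mvhtc".

mvhtc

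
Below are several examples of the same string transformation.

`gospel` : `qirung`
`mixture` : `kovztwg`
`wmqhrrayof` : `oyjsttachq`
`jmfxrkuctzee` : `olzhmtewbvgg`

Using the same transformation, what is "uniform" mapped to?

Each output is the input with this applied: shift every letter 2 places forward in the alphabet (wrapping around), then swap each adjacent pair of characters (1↔2, 3↔4, ...).
For "uniform" the result is "pwhktqo".

pwhktqo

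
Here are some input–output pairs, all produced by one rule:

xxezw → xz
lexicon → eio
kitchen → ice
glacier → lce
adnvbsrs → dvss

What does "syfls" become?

yl

The pattern: keep every other character starting from the second (positions 2nd, 4th, 6th, ...).
For "syfls" the result is "yl".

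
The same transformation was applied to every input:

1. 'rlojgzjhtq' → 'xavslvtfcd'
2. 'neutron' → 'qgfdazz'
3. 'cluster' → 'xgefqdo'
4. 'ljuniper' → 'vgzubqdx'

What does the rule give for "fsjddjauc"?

evppvmgor

The rule is to shift every letter 12 places forward in the alphabet (wrapping around), then move the first character to the end.
Working it through for "fsjddjauc": intermediate "revppvmgo", final "evppvmgor".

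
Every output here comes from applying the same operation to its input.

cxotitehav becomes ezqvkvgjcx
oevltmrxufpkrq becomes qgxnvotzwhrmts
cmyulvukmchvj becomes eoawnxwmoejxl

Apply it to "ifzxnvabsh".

Looking at the pairs, the operation is to shift every letter 2 places forward in the alphabet (wrapping around).
On "ifzxnvabsh" that produces "khbzpxcduj".

khbzpxcduj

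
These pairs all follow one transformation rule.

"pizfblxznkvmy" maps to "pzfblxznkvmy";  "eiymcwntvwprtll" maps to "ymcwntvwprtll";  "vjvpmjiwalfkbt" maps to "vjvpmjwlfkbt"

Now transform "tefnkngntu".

What's happening: remove every vowel.
Applying that to "tefnkngntu" gives "tfnkngnt".

tfnkngnt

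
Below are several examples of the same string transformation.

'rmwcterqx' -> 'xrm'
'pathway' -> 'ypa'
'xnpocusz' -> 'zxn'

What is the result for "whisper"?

Looking at the pairs, the operation is to move the first 2 characters to the end (rotate left by 2), then keep only the last 3 characters.
For "whisper", step one produces "isperwh"; step two turns that into "rwh".

rwh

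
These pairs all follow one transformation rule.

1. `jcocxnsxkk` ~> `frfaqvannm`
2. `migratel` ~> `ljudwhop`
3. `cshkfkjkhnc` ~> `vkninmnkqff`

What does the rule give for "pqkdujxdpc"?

tngxmagsfs

Rule — move the first character to the end, then shift every letter 3 places forward in the alphabet (wrapping around).
Working it through for "pqkdujxdpc": intermediate "qkdujxdpcp", final "tngxmagsfs".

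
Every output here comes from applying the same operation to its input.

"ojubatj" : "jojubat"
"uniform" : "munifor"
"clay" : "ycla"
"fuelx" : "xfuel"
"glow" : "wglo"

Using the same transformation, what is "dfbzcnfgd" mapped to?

ddfbzcnfg

In each case the input is transformed by: move the last character to the front.
"dfbzcnfgd" → "ddfbzcnfg".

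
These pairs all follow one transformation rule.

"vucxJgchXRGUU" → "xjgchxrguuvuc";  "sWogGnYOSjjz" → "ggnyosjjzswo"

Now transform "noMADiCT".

Each output is the input with this applied: move the first 3 characters to the end (rotate left by 3), then convert every letter to lowercase.
"noMADiCT" → "ADiCTnoM" → "adictnom".

adictnom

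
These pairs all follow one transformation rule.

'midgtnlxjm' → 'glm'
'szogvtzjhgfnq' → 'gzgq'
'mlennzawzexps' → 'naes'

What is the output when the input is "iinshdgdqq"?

The rule is to delete the first 3 characters, then keep one character in every 3, starting at position 1 (positions 1st, 4th, 7th, ...).
"iinshdgdqq" → "shdgdqq" → "sgq".

sgq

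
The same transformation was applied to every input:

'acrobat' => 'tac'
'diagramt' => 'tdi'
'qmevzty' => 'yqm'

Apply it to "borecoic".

Looking at the pairs, the operation is to move the first 2 characters to the end (rotate left by 2), then keep only the last 3 characters.
For "borecoic", step one produces "recoicbo"; step two turns that into "cbo".
(Check on "acrobat": → "robatac" → "tac" ✓)

cbo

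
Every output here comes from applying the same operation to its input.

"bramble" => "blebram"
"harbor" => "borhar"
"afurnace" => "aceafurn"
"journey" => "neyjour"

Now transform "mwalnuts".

What's happening: move the last 3 characters to the front (rotate right by 3).
For "mwalnuts" the result is "utsmwaln".

utsmwaln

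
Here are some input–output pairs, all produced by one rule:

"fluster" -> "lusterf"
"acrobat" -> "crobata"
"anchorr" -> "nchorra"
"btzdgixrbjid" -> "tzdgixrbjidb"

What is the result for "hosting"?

Each output is the input with this applied: move the first character to the end.
On "hosting" that produces "ostingh".

ostingh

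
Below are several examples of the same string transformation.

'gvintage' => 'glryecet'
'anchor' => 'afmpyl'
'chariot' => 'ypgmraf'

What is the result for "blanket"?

ylicrzj

Looking at the pairs, the operation is to move the first 2 characters to the end (rotate left by 2), then shift every letter 2 places backward in the alphabet (wrapping around).
For "blanket", step one produces "anketbl"; step two turns that into "ylicrzj".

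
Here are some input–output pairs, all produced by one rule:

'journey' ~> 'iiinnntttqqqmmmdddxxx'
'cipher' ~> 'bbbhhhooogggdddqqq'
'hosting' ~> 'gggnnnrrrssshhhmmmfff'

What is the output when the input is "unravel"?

The transformation: repeat every character 3 times, then shift every letter 1 place backward in the alphabet (wrapping around).
For "unravel", step one produces "uuunnnrrraaavvveeelll"; step two turns that into "tttmmmqqqzzzuuudddkkk".

tttmmmqqqzzzuuudddkkk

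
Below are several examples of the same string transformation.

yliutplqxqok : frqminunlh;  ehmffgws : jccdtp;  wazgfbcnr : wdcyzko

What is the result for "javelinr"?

The transformation: shift every letter 3 places backward in the alphabet (wrapping around), then delete the first 2 characters.
"javelinr" → "gxsbifko" → "sbifko".

sbifko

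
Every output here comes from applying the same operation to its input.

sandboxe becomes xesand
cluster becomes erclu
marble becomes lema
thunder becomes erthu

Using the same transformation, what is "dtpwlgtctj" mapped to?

The transformation: move the last 2 characters to the front (rotate right by 2), then delete the last 2 characters.
Working it through for "dtpwlgtctj": intermediate "tjdtpwlgtc", final "tjdtpwlg".

tjdtpwlg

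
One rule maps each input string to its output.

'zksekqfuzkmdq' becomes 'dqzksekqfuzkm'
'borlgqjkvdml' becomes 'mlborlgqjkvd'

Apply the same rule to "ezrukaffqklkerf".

rfezrukaffqklke

Rule — move the last 2 characters to the front (rotate right by 2).
Applying that to "ezrukaffqklkerf" gives "rfezrukaffqklke".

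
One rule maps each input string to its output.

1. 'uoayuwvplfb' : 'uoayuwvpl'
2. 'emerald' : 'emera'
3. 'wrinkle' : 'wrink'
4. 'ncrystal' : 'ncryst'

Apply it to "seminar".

semin

What's happening: delete the last 2 characters.
For "seminar" the result is "semin".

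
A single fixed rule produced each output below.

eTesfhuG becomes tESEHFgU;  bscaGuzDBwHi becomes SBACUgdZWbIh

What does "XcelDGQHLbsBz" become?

Each output is the input with this applied: flip the case of every letter, then swap each adjacent pair of characters (1↔2, 3↔4, ...).
For "XcelDGQHLbsBz" the result is "CxLEgdhqBlbSZ".

CxLEgdhqBlbSZ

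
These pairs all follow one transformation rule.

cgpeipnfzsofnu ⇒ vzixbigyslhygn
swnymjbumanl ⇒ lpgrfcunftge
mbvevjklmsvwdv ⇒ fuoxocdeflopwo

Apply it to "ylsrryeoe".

relkkrxhx

Looking at the pairs, the operation is to shift every letter 7 places backward in the alphabet (wrapping around).
Applying that to "ylsrryeoe" gives "relkkrxhx".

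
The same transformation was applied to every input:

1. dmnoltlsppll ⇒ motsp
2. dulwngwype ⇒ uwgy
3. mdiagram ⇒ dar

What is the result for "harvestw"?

What's happening: keep every other character starting from the second (positions 2nd, 4th, 6th, ...), then delete the last character.
On "harvestw": the first step gives "avsw", and the second then gives "avs".

avs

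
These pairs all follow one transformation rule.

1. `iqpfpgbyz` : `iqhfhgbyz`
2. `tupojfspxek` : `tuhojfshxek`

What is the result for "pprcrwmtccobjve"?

Looking at the pairs, the operation is to replace every "p" with "h".
For "pprcrwmtccobjve" the result is "hhrcrwmtccobjve".

hhrcrwmtccobjve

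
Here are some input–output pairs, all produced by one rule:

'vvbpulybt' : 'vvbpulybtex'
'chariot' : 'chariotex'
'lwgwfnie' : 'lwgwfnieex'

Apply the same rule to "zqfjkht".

zqfjkhtex

The rule is to append "ex".
Applying that to "zqfjkht" gives "zqfjkhtex".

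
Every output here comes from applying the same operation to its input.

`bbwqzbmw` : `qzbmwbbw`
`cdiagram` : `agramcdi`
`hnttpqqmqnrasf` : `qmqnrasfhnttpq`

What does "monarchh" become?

In each case the input is transformed by: move the last character to the front, then swap the front and back halves of the string.
Starting from "monarchh": after the first operation, "hmonarch"; after the second, "archhmon".

archhmon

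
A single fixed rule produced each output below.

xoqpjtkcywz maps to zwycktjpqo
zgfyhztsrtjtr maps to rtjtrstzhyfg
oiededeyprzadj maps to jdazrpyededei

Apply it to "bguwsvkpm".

Looking at the pairs, the operation is to reverse the string, then delete the last character.
Working it through for "bguwsvkpm": intermediate "mpkvswugb", final "mpkvswug".

mpkvswug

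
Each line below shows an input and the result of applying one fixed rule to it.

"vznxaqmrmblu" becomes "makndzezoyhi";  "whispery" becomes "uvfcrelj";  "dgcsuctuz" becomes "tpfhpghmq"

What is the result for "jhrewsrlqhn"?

uerjfeyduaw

What's happening: shift every letter 13 places forward in the alphabet (wrapping around) — i.e. ROT13, then move the first character to the end.
For "jhrewsrlqhn", step one produces "wuerjfeydua"; step two turns that into "uerjfeyduaw".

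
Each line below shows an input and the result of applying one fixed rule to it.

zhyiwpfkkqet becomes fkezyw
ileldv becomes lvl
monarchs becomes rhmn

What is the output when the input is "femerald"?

rlfm

What's happening: swap the front and back halves of the string, then keep every other character starting from the first (positions 1st, 3rd, 5th, ...).
Applying both steps to "femerald": "raldfeme", then "rlfm".
(Check on "ileldv": → "ldvile" → "lvl" ✓)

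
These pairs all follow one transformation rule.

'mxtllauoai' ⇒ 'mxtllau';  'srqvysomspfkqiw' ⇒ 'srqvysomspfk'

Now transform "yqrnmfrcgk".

The rule is to delete the last 3 characters.
So "yqrnmfrcgk" becomes "yqrnmfr".

yqrnmfr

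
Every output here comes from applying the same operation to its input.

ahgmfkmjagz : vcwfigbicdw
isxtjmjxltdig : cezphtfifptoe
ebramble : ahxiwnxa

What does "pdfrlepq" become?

Looking at the pairs, the operation is to shift every letter 4 places backward in the alphabet (wrapping around), then reverse the string.
Working it through for "pdfrlepq": intermediate "lzbnhalm", final "mlahnbzl".

mlahnbzl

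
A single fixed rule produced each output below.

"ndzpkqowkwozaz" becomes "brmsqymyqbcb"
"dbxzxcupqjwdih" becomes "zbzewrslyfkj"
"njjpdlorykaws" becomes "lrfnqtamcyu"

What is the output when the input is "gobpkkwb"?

What's happening: delete the first 2 characters, then shift every letter 2 places forward in the alphabet (wrapping around).
Applying that to "gobpkkwb" gives "drmmyd".

drmmyd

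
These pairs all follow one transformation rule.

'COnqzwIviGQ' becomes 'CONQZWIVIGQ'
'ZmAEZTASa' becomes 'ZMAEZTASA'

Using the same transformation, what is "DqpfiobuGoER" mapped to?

DQPFIOBUGOER

The pattern: convert every letter to uppercase.
Doing the same to "DqpfiobuGoER": "DQPFIOBUGOER".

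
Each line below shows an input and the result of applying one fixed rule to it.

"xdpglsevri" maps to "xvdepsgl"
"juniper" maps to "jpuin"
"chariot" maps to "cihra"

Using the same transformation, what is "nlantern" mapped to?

The transformation: delete the last 2 characters, then take characters alternately from the front and the back (1st, last, 2nd, 2nd-last, ...).
Applying both steps to "nlantern": "nlante", then "neltan".

neltan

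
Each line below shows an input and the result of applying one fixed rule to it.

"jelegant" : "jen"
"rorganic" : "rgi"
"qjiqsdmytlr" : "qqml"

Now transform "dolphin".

Each output is the input with this applied: keep one character in every 3, starting at position 1 (positions 1st, 4th, 7th, ...).
"dolphin" → "dpn".

dpn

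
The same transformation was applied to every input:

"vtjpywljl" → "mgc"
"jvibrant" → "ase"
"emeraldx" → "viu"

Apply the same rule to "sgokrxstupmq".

jbjg

The transformation: shift every letter 9 places backward in the alphabet (wrapping around), then keep one character in every 3, starting at position 1 (positions 1st, 4th, 7th, ...).
Starting from "sgokrxstupmq": after the first operation, "jxfbiojklgdh"; after the second, "jbjg".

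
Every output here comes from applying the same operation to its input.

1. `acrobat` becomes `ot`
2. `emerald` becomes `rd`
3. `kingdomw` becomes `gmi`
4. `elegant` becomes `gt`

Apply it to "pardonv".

dv

The rule is to move the first 2 characters to the end (rotate left by 2), then keep one character in every 3, starting at position 2 (positions 2nd, 5th, 8th, ...).
For "pardonv", step one produces "rdonvpa"; step two turns that into "dv".
(Check on "acrobat": → "robatac" → "ot" ✓)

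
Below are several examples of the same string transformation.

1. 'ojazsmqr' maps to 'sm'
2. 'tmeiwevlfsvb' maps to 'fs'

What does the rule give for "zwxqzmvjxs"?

vj

Each output is the input with this applied: move the last 2 characters to the front (rotate right by 2), then keep only the last 2 characters.
Working it through for "zwxqzmvjxs": intermediate "xszwxqzmvj", final "vj".
(Check on "tmeiwevlfsvb": → "vbtmeiwevlfs" → "fs" ✓)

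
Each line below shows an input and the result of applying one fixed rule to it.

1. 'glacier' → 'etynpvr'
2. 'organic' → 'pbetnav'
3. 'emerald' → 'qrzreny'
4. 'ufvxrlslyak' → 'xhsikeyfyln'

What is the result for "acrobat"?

Rule — shift every letter 13 places forward in the alphabet (wrapping around) — i.e. ROT13, then move the last character to the front.
Starting from "acrobat": after the first operation, "npebong"; after the second, "gnpebon".

gnpebon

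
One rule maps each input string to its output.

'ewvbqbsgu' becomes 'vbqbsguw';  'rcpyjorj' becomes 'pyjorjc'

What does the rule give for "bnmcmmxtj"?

In each case the input is transformed by: delete the first character, then move the first character to the end.
"bnmcmmxtj" → "nmcmmxtj" → "mcmmxtjn".

mcmmxtjn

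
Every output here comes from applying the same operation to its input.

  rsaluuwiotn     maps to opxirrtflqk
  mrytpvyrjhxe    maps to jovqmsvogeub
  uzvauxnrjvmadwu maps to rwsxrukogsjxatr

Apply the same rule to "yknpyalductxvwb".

vhkmvxiarzqusty

Looking at the pairs, the operation is to shift every letter 3 places backward in the alphabet (wrapping around).
"yknpyalductxvwb" → "vhkmvxiarzqusty".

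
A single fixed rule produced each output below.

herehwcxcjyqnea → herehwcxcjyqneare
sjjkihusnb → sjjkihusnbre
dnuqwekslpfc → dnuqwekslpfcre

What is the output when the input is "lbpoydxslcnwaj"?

Each output is the input with this applied: append "re".
So "lbpoydxslcnwaj" becomes "lbpoydxslcnwajre".

lbpoydxslcnwajre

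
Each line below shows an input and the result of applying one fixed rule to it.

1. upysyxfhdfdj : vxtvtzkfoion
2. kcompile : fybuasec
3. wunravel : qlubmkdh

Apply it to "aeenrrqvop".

hglefquudh

The pattern: shift every letter 10 places backward in the alphabet (wrapping around), then swap the front and back halves of the string.
Working it through for "aeenrrqvop": intermediate "quudhhglef", final "hglefquudh".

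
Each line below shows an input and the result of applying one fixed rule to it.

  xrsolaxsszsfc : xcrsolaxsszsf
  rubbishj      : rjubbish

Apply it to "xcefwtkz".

The transformation: swap the first and last characters, then move the last character to the front.
Working it through for "xcefwtkz": intermediate "zcefwtkx", final "xzcefwtk".
(Check on "xrsolaxsszsfc": → "crsolaxsszsfx" → "xcrsolaxsszsf" ✓)

xzcefwtk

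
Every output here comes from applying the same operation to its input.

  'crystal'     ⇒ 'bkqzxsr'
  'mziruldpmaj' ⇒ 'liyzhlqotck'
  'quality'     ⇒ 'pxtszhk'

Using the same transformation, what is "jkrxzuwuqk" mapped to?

The rule is to shift every letter 1 place backward in the alphabet (wrapping around), then take characters alternately from the front and the back (1st, last, 2nd, 2nd-last, ...).
Starting from "jkrxzuwuqk": after the first operation, "ijqwytvtpj"; after the second, "ijjpqtwvyt".

ijjpqtwvyt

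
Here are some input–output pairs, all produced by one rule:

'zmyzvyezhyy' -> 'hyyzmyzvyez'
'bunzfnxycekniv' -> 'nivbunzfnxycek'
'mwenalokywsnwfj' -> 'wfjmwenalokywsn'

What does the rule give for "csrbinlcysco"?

scocsrbinlcy

The rule is to move the last 3 characters to the front (rotate right by 3).
For "csrbinlcysco" the result is "scocsrbinlcy".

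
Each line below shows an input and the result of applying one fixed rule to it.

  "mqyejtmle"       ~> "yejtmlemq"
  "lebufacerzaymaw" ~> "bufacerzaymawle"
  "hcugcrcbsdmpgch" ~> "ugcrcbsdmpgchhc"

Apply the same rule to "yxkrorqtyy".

krorqtyyyx

The rule is to move the first 2 characters to the end (rotate left by 2).
"yxkrorqtyy" → "krorqtyyyx".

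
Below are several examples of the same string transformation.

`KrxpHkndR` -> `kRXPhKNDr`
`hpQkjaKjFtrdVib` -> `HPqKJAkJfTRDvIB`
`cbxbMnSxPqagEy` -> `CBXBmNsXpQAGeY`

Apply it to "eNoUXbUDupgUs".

What's happening: flip the case of every letter.
Applying that to "eNoUXbUDupgUs" gives "EnOuxBudUPGuS".

EnOuxBudUPGuS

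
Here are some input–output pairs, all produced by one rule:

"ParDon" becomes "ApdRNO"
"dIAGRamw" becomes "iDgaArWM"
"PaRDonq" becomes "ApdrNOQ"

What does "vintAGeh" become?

Each output is the input with this applied: swap each adjacent pair of characters (1↔2, 3↔4, ...), then flip the case of every letter.
For "vintAGeh", step one produces "ivtnGAhe"; step two turns that into "IVTNgaHE".

IVTNgaHE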